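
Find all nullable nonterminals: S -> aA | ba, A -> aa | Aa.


A nonterminal is nullable iff some alternative derives ε (directly, or every symbol in it is nullable)
Nullable: {}


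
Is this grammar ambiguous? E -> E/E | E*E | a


'a/a*a' has two parse trees (no precedence encoded between / and *)
Ambiguous


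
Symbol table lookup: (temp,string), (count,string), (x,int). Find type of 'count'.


Lookup 'count' → type string


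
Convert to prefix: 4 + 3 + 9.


left-to-right (same/higher precedence on left): tree is (+ (+ 4 3) 9)
Prefix: + + 4 3 9


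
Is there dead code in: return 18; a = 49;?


statement follows a return and is unreachable
Dead: 'a = 49'


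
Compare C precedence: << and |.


'<<' is shift (level 8); '|' is bitwise OR (level 3)
Higher level binds tighter
'<<' has higher precedence than '|'


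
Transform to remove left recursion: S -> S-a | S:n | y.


Left-recursive alternatives: S-a, S:n; non-recursive: y
Introduce S': S -> yS', S' -> -aS' | :nS' | ε


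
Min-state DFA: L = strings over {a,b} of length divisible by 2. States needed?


Track length mod 2: states 0..1, accept at 0
Minimal DFA: 2 states


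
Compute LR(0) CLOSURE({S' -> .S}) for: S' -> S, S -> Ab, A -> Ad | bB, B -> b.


Start: S' -> .S
For each item with dot before a nonterminal B, add B -> .γ for every B-production
Closure: [S' -> .S, S -> .Ab, A -> .Ad, A -> .bB]


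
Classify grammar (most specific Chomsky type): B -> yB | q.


Right-linear: every RHS is a terminal or a terminal followed by one nonterminal
Classification: Type 3 (Regular)


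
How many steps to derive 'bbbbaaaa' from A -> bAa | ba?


Derivation: A => bAa => bbAaa => bbbAaaa => bbbbaaaa
Steps: 4


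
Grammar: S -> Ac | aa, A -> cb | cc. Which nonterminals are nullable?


A nonterminal is nullable iff some alternative derives ε (directly, or every symbol in it is nullable)
Nullable: {}


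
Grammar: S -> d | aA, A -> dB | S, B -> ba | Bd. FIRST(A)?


Per alternative of A: FIRST(dB) = {d}; FIRST(S) = {a, d}
FIRST(A) = {a, d}


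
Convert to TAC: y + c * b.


Break into single-operator statements:
t1 = c * b
t2 = y + t1


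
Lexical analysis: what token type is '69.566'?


Pattern: digits with a decimal point
Type: FLOAT_LITERAL


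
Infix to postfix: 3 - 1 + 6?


Left to right (same or higher precedence on left)
Postfix: 3 1 - 6 +


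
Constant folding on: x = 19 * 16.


19 * 16 = 304 at compile time
Optimized: x = 304


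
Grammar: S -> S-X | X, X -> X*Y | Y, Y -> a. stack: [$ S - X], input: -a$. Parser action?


handle 'S-X' on top; lookahead ∈ FOLLOW(S) = {-, $}
Action: reduce (S -> S-X)


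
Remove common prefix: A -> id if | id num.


Common prefix: 'id'
Factored: A -> id A', A' -> if | num


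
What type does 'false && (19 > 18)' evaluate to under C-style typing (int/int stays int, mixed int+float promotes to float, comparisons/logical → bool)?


Operand types: bool && bool
Rule: logical operators take bool operands and yield bool
Result type: bool


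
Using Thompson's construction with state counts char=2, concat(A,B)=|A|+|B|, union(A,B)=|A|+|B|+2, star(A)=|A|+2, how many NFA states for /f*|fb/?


Syntax tree has 3 char leaf(s), 1 union(s), 1 star(s)
chars contribute 3×2 = 6; each union adds +2; each star adds +2
Total: 6 + 2 + 2 = 10 states


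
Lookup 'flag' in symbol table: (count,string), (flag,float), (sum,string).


Lookup 'flag' → type float


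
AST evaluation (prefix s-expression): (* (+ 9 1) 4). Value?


Evaluate inner: (+ 9 1) = 10
Evaluate root: (* 10 4) = 40
Result: 40


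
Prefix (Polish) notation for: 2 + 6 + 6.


left-to-right (same/higher precedence on left): tree is (+ (+ 2 6) 6)
Prefix: + + 2 6 6


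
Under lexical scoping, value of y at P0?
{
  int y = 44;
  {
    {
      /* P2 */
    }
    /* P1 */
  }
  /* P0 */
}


y declared in the same block as P0
y = 44


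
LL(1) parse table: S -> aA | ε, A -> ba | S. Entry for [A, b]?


For [A, b]: 'b' ∈ FIRST(ba)
Entry: A -> ba


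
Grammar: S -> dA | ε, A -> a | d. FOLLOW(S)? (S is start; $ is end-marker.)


$ ∈ FOLLOW(S). For each A -> αBβ: add FIRST(β)\{ε} to FOLLOW(B); if β nullable, add FOLLOW(A).
FOLLOW(S) = {$}


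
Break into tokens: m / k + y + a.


Scan left to right, longest-match per lexeme
Tokens: ID(m), OP(/), ID(k), OP(+), ID(y), OP(+), ID(a)


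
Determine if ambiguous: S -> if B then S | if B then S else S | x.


dangling else: 'if B then if B then x else x' parses two ways
Ambiguous


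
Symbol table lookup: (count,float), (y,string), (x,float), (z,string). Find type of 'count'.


Lookup 'count' → type float


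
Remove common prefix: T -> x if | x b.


Common prefix: 'x'
Factored: T -> x T', T' -> if | b


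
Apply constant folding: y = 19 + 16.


19 + 16 = 35 at compile time
Optimized: y = 35


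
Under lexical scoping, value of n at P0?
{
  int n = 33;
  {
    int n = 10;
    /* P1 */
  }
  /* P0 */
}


n declared in the same block as P0
n = 33


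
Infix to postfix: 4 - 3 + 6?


Left to right (same or higher precedence on left)
Postfix: 4 3 - 6 +


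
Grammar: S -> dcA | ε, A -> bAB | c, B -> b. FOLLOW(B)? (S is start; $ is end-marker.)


$ ∈ FOLLOW(S). For each A -> αBβ: add FIRST(β)\{ε} to FOLLOW(B); if β nullable, add FOLLOW(A).
FOLLOW(B) = {$, b}


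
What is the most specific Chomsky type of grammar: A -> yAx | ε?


Single nonterminal LHS, but y^n x^n is not regular
Classification: Type 2 (Context-Free)


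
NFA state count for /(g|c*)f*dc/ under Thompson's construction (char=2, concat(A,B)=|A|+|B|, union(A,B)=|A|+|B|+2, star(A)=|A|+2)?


Syntax tree has 5 char leaf(s), 1 union(s), 2 star(s)
chars contribute 5×2 = 10; each union adds +2; each star adds +2
Total: 10 + 2 + 4 = 16 states


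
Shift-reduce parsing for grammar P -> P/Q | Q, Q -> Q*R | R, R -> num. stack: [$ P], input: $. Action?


start symbol P on stack, input exhausted
Action: accept


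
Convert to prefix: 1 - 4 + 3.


left-to-right (same/higher precedence on left): tree is (+ (- 1 4) 3)
Prefix: + - 1 4 3


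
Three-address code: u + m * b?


Break into single-operator statements:
t1 = m * b
t2 = u + t1


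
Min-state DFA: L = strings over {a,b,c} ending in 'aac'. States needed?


Track the longest suffix of input matching a prefix of 'aac': 4 classes (prefixes of length 0..3)
Minimal DFA: 4 states


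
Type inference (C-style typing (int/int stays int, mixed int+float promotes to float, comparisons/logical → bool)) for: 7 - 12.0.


Operand types: int - float
Rule: mixed int/float promotes to float; int/int stays int
Result type: float


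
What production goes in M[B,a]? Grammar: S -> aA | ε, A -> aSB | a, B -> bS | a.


For [B, a]: 'a' ∈ FIRST(a)
Entry: B -> a


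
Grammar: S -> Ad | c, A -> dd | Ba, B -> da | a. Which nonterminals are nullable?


A nonterminal is nullable iff some alternative derives ε (directly, or every symbol in it is nullable)
Nullable: {}


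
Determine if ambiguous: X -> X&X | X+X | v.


'v&v+v' has two parse trees (no precedence encoded between & and +)
Ambiguous


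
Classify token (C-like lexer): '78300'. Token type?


Pattern: digits only
Type: INTEGER_LITERAL


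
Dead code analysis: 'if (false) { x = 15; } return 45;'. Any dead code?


condition is constant false, so the whole block is unreachable
Dead: 'if (false) { x = 15; }'


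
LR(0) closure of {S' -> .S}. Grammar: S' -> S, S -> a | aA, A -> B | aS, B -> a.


Start: S' -> .S
For each item with dot before a nonterminal B, add B -> .γ for every B-production
Closure: [S' -> .S, S -> .a, S -> .aA]


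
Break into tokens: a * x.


Scan left to right, longest-match per lexeme
Tokens: ID(a), OP(*), ID(x)


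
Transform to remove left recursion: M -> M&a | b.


Left-recursive alternatives: M&a; non-recursive: b
Introduce M': M -> bM', M' -> &aM' | ε


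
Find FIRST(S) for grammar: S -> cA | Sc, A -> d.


Per alternative of S: FIRST(cA) = {c}; FIRST(Sc) = {c}
FIRST(S) = {c}


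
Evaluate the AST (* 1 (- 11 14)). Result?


Evaluate inner: (- 11 14) = -3
Evaluate root: (* 1 -3) = -3
Result: -3


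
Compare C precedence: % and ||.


'%' is multiplicative (level 10); '||' is logical OR (level 1)
Higher level binds tighter
'%' has higher precedence than '||'


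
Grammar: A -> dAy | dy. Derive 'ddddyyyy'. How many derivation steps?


Derivation: A => dAy => ddAyy => dddAyyy => ddddyyyy
Steps: 4


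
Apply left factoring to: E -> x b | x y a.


Common prefix: 'x'
Factored: E -> x E', E' -> b | y a


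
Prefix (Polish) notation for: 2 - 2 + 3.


left-to-right (same/higher precedence on left): tree is (+ (- 2 2) 3)
Prefix: + - 2 2 3


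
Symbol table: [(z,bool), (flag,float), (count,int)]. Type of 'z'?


Lookup 'z' → type bool


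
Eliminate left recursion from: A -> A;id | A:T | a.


Left-recursive alternatives: A;id, A:T; non-recursive: a
Introduce A': A -> aA', A' -> ;idA' | :TA' | ε


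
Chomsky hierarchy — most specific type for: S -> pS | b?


Right-linear: every RHS is a terminal or a terminal followed by one nonterminal
Classification: Type 3 (Regular)


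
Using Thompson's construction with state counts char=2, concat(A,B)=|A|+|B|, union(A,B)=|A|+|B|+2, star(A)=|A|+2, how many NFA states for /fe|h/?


Syntax tree has 3 char leaf(s), 1 union(s), 0 star(s)
chars contribute 3×2 = 6; each union adds +2; each star adds +2
Total: 6 + 2 + 0 = 8 states


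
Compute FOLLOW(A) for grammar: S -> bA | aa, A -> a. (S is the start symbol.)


$ ∈ FOLLOW(S). For each A -> αBβ: add FIRST(β)\{ε} to FOLLOW(B); if β nullable, add FOLLOW(A).
FOLLOW(A) = {$}


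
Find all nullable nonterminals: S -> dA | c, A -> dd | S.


A nonterminal is nullable iff some alternative derives ε (directly, or every symbol in it is nullable)
Nullable: {}


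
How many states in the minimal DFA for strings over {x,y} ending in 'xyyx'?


Track the longest suffix of input matching a prefix of 'xyyx': 5 classes (prefixes of length 0..4)
Minimal DFA: 5 states


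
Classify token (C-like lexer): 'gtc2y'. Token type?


Pattern: letter/underscore followed by alphanumerics, not a keyword
Type: IDENTIFIER


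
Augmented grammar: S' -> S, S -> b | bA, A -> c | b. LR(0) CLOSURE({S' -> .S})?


Start: S' -> .S
For each item with dot before a nonterminal B, add B -> .γ for every B-production
Closure: [S' -> .S, S -> .b, S -> .bA]


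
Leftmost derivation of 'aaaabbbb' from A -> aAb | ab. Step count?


Derivation: A => aAb => aaAbb => aaaAbbb => aaaabbbb
Steps: 4


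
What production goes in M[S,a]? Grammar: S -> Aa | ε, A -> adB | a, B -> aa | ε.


For [S, a]: 'a' ∈ FIRST(Aa)
Entry: S -> Aa


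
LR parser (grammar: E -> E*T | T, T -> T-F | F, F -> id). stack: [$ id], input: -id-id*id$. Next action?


'id' on top is the handle for F -> id
Action: reduce (F -> id)


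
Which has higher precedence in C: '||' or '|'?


'|' is bitwise OR (level 3); '||' is logical OR (level 1)
Higher level binds tighter
'|' has higher precedence than '||'


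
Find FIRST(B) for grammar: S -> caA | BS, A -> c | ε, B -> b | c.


Per alternative of B: FIRST(b) = {b}; FIRST(c) = {c}
FIRST(B) = {b, c}


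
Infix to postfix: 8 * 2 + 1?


Left to right (same or higher precedence on left)
Postfix: 8 2 * 1 +


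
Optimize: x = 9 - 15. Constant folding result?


9 - 15 = -6 at compile time
Optimized: x = -6


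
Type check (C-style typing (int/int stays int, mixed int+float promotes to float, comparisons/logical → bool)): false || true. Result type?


Operand types: bool || bool
Rule: logical operators take bool operands and yield bool
Result type: bool


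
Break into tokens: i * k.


Scan left to right, longest-match per lexeme
Tokens: ID(i), OP(*), ID(k)


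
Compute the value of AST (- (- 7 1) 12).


Evaluate inner: (- 7 1) = 6
Evaluate root: (- 6 12) = -6
Result: -6


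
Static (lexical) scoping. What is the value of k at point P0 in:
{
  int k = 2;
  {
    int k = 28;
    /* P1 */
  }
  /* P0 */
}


k declared in the same block as P0
k = 2


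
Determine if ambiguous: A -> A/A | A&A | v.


'v/v&v' has two parse trees (no precedence encoded between / and &)
Ambiguous


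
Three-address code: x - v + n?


Break into single-operator statements:
t1 = x - v
t2 = t1 + n


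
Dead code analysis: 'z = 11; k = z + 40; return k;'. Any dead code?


z is read by k's definition; k is returned
No dead code


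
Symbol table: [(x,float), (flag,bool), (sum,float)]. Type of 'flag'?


Lookup 'flag' → type bool


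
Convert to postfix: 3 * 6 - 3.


Left to right (same or higher precedence on left)
Postfix: 3 6 * 3 -


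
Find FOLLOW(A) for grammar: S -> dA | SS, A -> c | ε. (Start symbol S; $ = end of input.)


$ ∈ FOLLOW(S). For each A -> αBβ: add FIRST(β)\{ε} to FOLLOW(B); if β nullable, add FOLLOW(A).
FOLLOW(A) = {$, d}


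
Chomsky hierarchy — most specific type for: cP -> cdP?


LHS has context (more than one symbol) and |LHS| ≤ |RHS|
Classification: Type 1 (Context-Sensitive)


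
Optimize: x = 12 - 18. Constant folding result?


12 - 18 = -6 at compile time
Optimized: x = -6


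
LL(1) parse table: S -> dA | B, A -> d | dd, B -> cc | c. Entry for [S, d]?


For [S, d]: 'd' ∈ FIRST(dA)
Entry: S -> dA


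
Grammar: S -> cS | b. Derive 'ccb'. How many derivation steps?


Derivation: S => cS => ccS => ccb
Steps: 3


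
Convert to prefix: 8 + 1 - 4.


left-to-right (same/higher precedence on left): tree is (- (+ 8 1) 4)
Prefix: - + 8 1 4


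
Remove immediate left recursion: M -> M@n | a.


Left-recursive alternatives: M@n; non-recursive: a
Introduce M': M -> aM', M' -> @nM' | ε


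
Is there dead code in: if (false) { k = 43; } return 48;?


condition is constant false, so the whole block is unreachable
Dead: 'if (false) { k = 43; }'


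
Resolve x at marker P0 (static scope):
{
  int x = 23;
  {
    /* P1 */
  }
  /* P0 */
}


x declared in the same block as P0
x = 23


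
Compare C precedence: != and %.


'%' is multiplicative (level 10); '!=' is equality (level 6)
Higher level binds tighter
'%' has higher precedence than '!='


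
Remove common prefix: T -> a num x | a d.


Common prefix: 'a'
Factored: T -> a T', T' -> num x | d


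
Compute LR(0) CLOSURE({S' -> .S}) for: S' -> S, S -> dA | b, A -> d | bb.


Start: S' -> .S
For each item with dot before a nonterminal B, add B -> .γ for every B-production
Closure: [S' -> .S, S -> .dA, S -> .b]


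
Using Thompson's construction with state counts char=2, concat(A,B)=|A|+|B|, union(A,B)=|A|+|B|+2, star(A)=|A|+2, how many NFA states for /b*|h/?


Syntax tree has 2 char leaf(s), 1 union(s), 1 star(s)
chars contribute 2×2 = 4; each union adds +2; each star adds +2
Total: 4 + 2 + 2 = 8 states


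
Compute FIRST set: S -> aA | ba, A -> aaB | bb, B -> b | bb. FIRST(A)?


Per alternative of A: FIRST(aaB) = {a}; FIRST(bb) = {b}
FIRST(A) = {a, b}


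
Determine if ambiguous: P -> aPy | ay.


balanced a^n…y^n: each string has a unique parse
Unambiguous


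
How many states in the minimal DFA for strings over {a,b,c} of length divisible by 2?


Track length mod 2: states 0..1, accept at 0
Minimal DFA: 2 states


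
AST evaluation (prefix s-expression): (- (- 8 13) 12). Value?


Evaluate inner: (- 8 13) = -5
Evaluate root: (- -5 12) = -17
Result: -17


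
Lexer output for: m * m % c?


Scan left to right, longest-match per lexeme
Tokens: ID(m), OP(*), ID(m), OP(%), ID(c)


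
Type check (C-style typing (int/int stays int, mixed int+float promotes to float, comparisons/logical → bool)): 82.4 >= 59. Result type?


Operand types: float >= int
Rule: comparison yields bool
Result type: bool


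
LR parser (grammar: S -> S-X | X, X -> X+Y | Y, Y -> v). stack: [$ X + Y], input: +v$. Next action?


handle 'X+Y' on top
Action: reduce (X -> X+Y)


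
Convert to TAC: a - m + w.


Break into single-operator statements:
t1 = a - m
t2 = t1 + w


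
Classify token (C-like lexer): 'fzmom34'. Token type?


Pattern: letter/underscore followed by alphanumerics, not a keyword
Type: IDENTIFIER


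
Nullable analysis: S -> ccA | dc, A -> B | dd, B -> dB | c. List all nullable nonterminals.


A nonterminal is nullable iff some alternative derives ε (directly, or every symbol in it is nullable)
Nullable: {}


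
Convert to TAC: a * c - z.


Break into single-operator statements:
t1 = a * c
t2 = t1 - z


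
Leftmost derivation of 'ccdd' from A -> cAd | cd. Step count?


Derivation: A => cAd => ccdd
Steps: 2


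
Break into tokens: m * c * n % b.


Scan left to right, longest-match per lexeme
Tokens: ID(m), OP(*), ID(c), OP(*), ID(n), OP(%), ID(b)


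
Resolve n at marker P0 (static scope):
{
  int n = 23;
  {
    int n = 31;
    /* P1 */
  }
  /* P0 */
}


n declared in the same block as P0
n = 23


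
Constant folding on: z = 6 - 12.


6 - 12 = -6 at compile time
Optimized: z = -6


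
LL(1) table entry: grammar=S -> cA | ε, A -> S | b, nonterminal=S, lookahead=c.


For [S, c]: 'c' ∈ FIRST(cA)
Entry: S -> cA


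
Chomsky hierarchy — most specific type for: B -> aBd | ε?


Single nonterminal LHS, but a^n d^n is not regular
Classification: Type 2 (Context-Free)


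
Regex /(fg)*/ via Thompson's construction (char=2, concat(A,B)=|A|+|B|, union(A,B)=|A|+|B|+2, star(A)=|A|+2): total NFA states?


Syntax tree has 2 char leaf(s), 0 union(s), 1 star(s)
chars contribute 2×2 = 4; each union adds +2; each star adds +2
Total: 4 + 0 + 2 = 6 states


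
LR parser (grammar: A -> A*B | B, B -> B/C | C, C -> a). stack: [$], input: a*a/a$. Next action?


no handle on stack; shift 'a'
Action: shift


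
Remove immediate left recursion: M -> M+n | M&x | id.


Left-recursive alternatives: M+n, M&x; non-recursive: id
Introduce M': M -> idM', M' -> +nM' | &xM' | ε


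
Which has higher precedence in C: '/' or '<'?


'/' is multiplicative (level 10); '<' is relational (level 7)
Higher level binds tighter
'/' has higher precedence than '<'


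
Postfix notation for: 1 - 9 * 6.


* has higher precedence, evaluate 9*6 first
Postfix: 1 9 6 * -


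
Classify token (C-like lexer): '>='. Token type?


Pattern: operator symbol
Type: OPERATOR


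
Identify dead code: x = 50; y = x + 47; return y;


x is read by y's definition; y is returned
No dead code


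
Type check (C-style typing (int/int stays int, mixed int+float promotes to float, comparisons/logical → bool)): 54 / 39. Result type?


Operand types: int / int
Rule: mixed int/float promotes to float; int/int stays int
Result type: int


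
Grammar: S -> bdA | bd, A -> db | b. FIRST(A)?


Per alternative of A: FIRST(db) = {d}; FIRST(b) = {b}
FIRST(A) = {b, d}


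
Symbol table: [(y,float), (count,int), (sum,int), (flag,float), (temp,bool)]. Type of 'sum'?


Lookup 'sum' → type int


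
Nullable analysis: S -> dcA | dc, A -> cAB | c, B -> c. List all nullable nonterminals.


A nonterminal is nullable iff some alternative derives ε (directly, or every symbol in it is nullable)
Nullable: {}


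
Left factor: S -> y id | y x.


Common prefix: 'y'
Factored: S -> y S', S' -> id | x


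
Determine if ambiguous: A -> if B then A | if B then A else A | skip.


dangling else: 'if B then if B then skip else skip' parses two ways
Ambiguous


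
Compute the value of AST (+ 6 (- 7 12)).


Evaluate inner: (- 7 12) = -5
Evaluate root: (+ 6 -5) = 1
Result: 1


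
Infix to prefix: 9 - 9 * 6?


'*' binds tighter: tree is (- 9 (* 9 6))
Prefix: - 9 * 9 6


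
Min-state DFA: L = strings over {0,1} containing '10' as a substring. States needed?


KMP-style automaton: 2 progress states + 1 absorbing accept = 3
Minimal DFA: 3 states


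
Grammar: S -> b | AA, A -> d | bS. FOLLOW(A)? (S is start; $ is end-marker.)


$ ∈ FOLLOW(S). For each A -> αBβ: add FIRST(β)\{ε} to FOLLOW(B); if β nullable, add FOLLOW(A).
FOLLOW(A) = {$, b, d}


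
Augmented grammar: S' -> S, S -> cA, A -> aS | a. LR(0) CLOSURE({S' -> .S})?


Start: S' -> .S
For each item with dot before a nonterminal B, add B -> .γ for every B-production
Closure: [S' -> .S, S -> .cA]


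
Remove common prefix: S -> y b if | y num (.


Common prefix: 'y'
Factored: S -> y S', S' -> b if | num (


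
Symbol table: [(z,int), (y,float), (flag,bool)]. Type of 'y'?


Lookup 'y' → type float


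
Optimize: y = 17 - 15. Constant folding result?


17 - 15 = 2 at compile time
Optimized: y = 2


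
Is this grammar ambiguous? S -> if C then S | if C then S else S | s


dangling else: 'if C then if C then s else s' parses two ways
Ambiguous


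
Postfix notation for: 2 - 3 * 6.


* has higher precedence, evaluate 3*6 first
Postfix: 2 3 6 * -


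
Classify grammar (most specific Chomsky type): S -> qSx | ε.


Single nonterminal LHS, but q^n x^n is not regular
Classification: Type 2 (Context-Free)


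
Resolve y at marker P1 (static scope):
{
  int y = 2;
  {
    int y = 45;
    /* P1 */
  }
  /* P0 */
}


y declared in the same block as P1
y = 45


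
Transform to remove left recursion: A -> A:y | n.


Left-recursive alternatives: A:y; non-recursive: n
Introduce A': A -> nA', A' -> :yA' | ε


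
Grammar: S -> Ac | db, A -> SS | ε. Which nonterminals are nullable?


A nonterminal is nullable iff some alternative derives ε (directly, or every symbol in it is nullable)
Nullable: {A}


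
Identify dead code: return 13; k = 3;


statement follows a return and is unreachable
Dead: 'k = 3'


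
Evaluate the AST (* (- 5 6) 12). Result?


Evaluate inner: (- 5 6) = -1
Evaluate root: (* -1 12) = -12
Result: -12


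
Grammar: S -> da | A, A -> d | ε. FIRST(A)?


Per alternative of A: FIRST(d) = {d}; FIRST(ε) = {ε}
FIRST(A) = {d, ε}


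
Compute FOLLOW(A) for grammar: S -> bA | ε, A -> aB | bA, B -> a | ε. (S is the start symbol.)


$ ∈ FOLLOW(S). For each A -> αBβ: add FIRST(β)\{ε} to FOLLOW(B); if β nullable, add FOLLOW(A).
FOLLOW(A) = {$}


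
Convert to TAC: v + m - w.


Break into single-operator statements:
t1 = v + m
t2 = t1 - w


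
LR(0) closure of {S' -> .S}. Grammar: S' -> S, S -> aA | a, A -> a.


Start: S' -> .S
For each item with dot before a nonterminal B, add B -> .γ for every B-production
Closure: [S' -> .S, S -> .aA, S -> .a]


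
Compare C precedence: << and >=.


'<<' is shift (level 8); '>=' is relational (level 7)
Higher level binds tighter
'<<' has higher precedence than '>='


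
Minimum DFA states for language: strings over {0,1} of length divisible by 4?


Track length mod 4: states 0..3, accept at 0
Minimal DFA: 4 states


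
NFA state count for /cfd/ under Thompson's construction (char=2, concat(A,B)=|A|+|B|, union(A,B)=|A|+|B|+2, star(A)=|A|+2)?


Syntax tree has 3 char leaf(s), 0 union(s), 0 star(s)
chars contribute 3×2 = 6; each union adds +2; each star adds +2
Total: 6 + 0 + 0 = 6 states


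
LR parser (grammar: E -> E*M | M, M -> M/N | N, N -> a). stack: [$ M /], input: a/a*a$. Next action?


no handle; shift 'a'
Action: shift


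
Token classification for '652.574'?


Pattern: digits with a decimal point
Type: FLOAT_LITERAL


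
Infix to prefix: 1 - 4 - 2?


left-to-right (same/higher precedence on left): tree is (- (- 1 4) 2)
Prefix: - - 1 4 2


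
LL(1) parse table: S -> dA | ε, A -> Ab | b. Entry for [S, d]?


For [S, d]: 'd' ∈ FIRST(dA)
Entry: S -> dA


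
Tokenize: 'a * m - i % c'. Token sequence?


Scan left to right, longest-match per lexeme
Tokens: ID(a), OP(*), ID(m), OP(-), ID(i), OP(%), ID(c)


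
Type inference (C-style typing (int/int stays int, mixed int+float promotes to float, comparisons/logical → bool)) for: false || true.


Operand types: bool || bool
Rule: logical operators take bool operands and yield bool
Result type: bool


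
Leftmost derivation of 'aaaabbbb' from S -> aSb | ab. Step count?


Derivation: S => aSb => aaSbb => aaaSbbb => aaaabbbb
Steps: 4


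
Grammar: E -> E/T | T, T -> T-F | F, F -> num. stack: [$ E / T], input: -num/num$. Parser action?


'-' can extend T; shift to build T -> T-F
Action: shift


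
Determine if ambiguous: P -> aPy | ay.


balanced a^n…y^n: each string has a unique parse
Unambiguous


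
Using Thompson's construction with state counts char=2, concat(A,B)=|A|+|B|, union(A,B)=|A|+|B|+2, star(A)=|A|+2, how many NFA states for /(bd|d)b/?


Syntax tree has 4 char leaf(s), 1 union(s), 0 star(s)
chars contribute 4×2 = 8; each union adds +2; each star adds +2
Total: 8 + 2 + 0 = 10 states


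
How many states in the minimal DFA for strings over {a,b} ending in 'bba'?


Track the longest suffix of input matching a prefix of 'bba': 4 classes (prefixes of length 0..3)
Minimal DFA: 4 states


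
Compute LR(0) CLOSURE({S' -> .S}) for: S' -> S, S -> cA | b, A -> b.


Start: S' -> .S
For each item with dot before a nonterminal B, add B -> .γ for every B-production
Closure: [S' -> .S, S -> .cA, S -> .b]


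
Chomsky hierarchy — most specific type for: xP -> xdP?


LHS has context (more than one symbol) and |LHS| ≤ |RHS|
Classification: Type 1 (Context-Sensitive)


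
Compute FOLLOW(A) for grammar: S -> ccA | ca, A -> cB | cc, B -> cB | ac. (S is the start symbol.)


$ ∈ FOLLOW(S). For each A -> αBβ: add FIRST(β)\{ε} to FOLLOW(B); if β nullable, add FOLLOW(A).
FOLLOW(A) = {$}


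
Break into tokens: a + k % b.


Scan left to right, longest-match per lexeme
Tokens: ID(a), OP(+), ID(k), OP(%), ID(b)


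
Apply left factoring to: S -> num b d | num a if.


Common prefix: 'num'
Factored: S -> num S', S' -> b d | a if


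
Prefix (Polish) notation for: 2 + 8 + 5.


left-to-right (same/higher precedence on left): tree is (+ (+ 2 8) 5)
Prefix: + + 2 8 5


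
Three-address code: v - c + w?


Break into single-operator statements:
t1 = v - c
t2 = t1 + w


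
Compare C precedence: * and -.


'*' is multiplicative (level 10); '-' is additive (level 9)
Higher level binds tighter
'*' has higher precedence than '-'


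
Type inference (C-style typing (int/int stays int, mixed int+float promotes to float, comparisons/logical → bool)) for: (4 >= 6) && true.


Operand types: bool && bool
Rule: logical operators take bool operands and yield bool
Result type: bool


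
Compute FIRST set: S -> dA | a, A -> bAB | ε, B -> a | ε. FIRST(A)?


Per alternative of A: FIRST(bAB) = {b}; FIRST(ε) = {ε}
FIRST(A) = {b, ε}


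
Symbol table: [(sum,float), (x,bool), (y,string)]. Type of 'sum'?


Lookup 'sum' → type float


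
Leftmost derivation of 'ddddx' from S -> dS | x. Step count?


Derivation: S => dS => ddS => dddS => ddddS => ddddx
Steps: 5


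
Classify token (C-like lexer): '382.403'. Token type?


Pattern: digits with a decimal point
Type: FLOAT_LITERAL


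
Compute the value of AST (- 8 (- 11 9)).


Evaluate inner: (- 11 9) = 2
Evaluate root: (- 8 2) = 6
Result: 6


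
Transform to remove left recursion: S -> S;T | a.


Left-recursive alternatives: S;T; non-recursive: a
Introduce S': S -> aS', S' -> ;TS' | ε


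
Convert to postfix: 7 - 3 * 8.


* has higher precedence, evaluate 3*8 first
Postfix: 7 3 8 * -


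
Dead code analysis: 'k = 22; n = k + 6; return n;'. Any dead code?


k is read by n's definition; n is returned
No dead code


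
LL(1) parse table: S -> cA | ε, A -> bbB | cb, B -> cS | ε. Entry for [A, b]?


For [A, b]: 'b' ∈ FIRST(bbB)
Entry: A -> bbB


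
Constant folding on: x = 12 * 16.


12 * 16 = 192 at compile time
Optimized: x = 192


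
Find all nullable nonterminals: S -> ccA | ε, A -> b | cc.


A nonterminal is nullable iff some alternative derives ε (directly, or every symbol in it is nullable)
Nullable: {S}


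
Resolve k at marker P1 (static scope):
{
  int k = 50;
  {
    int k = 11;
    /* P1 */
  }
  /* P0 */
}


k declared in the same block as P1
k = 11


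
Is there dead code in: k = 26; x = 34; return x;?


k is assigned but never read
Dead: 'k = 26'


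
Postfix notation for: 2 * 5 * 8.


Left to right (same or higher precedence on left)
Postfix: 2 5 * 8 *


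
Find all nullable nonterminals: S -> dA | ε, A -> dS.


A nonterminal is nullable iff some alternative derives ε (directly, or every symbol in it is nullable)
Nullable: {S}


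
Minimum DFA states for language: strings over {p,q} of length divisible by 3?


Track length mod 3: states 0..2, accept at 0
Minimal DFA: 3 states


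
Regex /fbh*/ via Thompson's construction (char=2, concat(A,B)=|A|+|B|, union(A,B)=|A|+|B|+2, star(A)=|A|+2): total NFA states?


Syntax tree has 3 char leaf(s), 0 union(s), 1 star(s)
chars contribute 3×2 = 6; each union adds +2; each star adds +2
Total: 6 + 0 + 2 = 8 states


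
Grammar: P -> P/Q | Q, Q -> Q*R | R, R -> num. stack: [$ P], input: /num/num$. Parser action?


shift '/' to continue P -> P/Q
Action: shift


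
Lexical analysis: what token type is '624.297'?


Pattern: digits with a decimal point
Type: FLOAT_LITERAL


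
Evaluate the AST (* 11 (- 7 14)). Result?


Evaluate inner: (- 7 14) = -7
Evaluate root: (* 11 -7) = -77
Result: -77


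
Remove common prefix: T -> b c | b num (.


Common prefix: 'b'
Factored: T -> b T', T' -> c | num (


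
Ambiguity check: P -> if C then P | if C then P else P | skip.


dangling else: 'if C then if C then skip else skip' parses two ways
Ambiguous


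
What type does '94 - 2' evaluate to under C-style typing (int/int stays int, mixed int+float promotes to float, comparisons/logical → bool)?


Operand types: int - int
Rule: mixed int/float promotes to float; int/int stays int
Result type: int


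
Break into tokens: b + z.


Scan left to right, longest-match per lexeme
Tokens: ID(b), OP(+), ID(z)


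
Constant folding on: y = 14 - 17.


14 - 17 = -3 at compile time
Optimized: y = -3


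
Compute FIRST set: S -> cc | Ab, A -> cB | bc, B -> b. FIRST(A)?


Per alternative of A: FIRST(cB) = {c}; FIRST(bc) = {b}
FIRST(A) = {b, c}


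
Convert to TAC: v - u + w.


Break into single-operator statements:
t1 = v - u
t2 = t1 + w


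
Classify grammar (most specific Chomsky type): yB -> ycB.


LHS has context (more than one symbol) and |LHS| ≤ |RHS|
Classification: Type 1 (Context-Sensitive)


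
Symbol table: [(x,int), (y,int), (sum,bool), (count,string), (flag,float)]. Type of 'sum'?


Lookup 'sum' → type bool


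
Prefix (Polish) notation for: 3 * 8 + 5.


left-to-right (same/higher precedence on left): tree is (+ (* 3 8) 5)
Prefix: + * 3 8 5


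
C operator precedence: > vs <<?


'<<' is shift (level 8); '>' is relational (level 7)
Higher level binds tighter
'<<' has higher precedence than '>'


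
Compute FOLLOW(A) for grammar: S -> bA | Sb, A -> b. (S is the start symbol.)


$ ∈ FOLLOW(S). For each A -> αBβ: add FIRST(β)\{ε} to FOLLOW(B); if β nullable, add FOLLOW(A).
FOLLOW(A) = {$, b}


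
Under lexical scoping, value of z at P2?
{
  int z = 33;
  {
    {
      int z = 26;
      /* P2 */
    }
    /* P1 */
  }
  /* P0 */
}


z declared in the same block as P2
z = 26


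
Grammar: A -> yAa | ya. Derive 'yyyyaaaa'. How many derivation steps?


Derivation: A => yAa => yyAaa => yyyAaaa => yyyyaaaa
Steps: 4


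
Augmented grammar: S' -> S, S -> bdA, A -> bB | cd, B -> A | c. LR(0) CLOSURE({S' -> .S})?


Start: S' -> .S
For each item with dot before a nonterminal B, add B -> .γ for every B-production
Closure: [S' -> .S, S -> .bdA]


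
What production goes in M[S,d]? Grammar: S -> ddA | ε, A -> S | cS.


For [S, d]: 'd' ∈ FIRST(ddA)
Entry: S -> ddA


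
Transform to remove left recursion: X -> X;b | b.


Left-recursive alternatives: X;b; non-recursive: b
Introduce X': X -> bX', X' -> ;bX' | ε


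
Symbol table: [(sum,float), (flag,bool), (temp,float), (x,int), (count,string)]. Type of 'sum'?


Lookup 'sum' → type float


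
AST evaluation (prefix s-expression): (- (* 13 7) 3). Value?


Evaluate inner: (* 13 7) = 91
Evaluate root: (- 91 3) = 88
Result: 88


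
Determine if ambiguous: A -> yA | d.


right-linear, alternatives start with distinct terminals 'y' vs 'd': unique leftmost derivation
Unambiguous


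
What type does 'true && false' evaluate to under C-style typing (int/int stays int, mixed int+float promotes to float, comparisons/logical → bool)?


Operand types: bool && bool
Rule: logical operators take bool operands and yield bool
Result type: bool


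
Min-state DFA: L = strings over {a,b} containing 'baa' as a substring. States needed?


KMP-style automaton: 3 progress states + 1 absorbing accept = 4
Minimal DFA: 4 states


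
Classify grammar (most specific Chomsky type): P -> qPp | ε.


Single nonterminal LHS, but q^n p^n is not regular
Classification: Type 2 (Context-Free)


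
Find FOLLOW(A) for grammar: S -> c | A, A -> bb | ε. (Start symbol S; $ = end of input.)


$ ∈ FOLLOW(S). For each A -> αBβ: add FIRST(β)\{ε} to FOLLOW(B); if β nullable, add FOLLOW(A).
FOLLOW(A) = {$}


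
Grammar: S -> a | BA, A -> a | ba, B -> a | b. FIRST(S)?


Per alternative of S: FIRST(a) = {a}; FIRST(BA) = {a, b}
FIRST(S) = {a, b}


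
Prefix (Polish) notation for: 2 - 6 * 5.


'*' binds tighter: tree is (- 2 (* 6 5))
Prefix: - 2 * 6 5


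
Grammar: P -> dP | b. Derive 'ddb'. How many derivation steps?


Derivation: P => dP => ddP => ddb
Steps: 3


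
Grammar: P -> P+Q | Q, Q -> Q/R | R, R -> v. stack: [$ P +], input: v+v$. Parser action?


no handle ('P+' is not any RHS); shift 'v'
Action: shift


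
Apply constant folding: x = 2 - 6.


2 - 6 = -4 at compile time
Optimized: x = -4


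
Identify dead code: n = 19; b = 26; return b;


n is assigned but never read
Dead: 'n = 19'


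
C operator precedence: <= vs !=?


'<=' is relational (level 7); '!=' is equality (level 6)
Higher level binds tighter
'<=' has higher precedence than '!='


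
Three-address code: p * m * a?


Break into single-operator statements:
t1 = p * m
t2 = t1 * a


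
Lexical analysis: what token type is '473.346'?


Pattern: digits with a decimal point
Type: FLOAT_LITERAL


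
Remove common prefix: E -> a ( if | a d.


Common prefix: 'a'
Factored: E -> a E', E' -> ( if | d


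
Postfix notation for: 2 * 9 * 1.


Left to right (same or higher precedence on left)
Postfix: 2 9 * 1 *


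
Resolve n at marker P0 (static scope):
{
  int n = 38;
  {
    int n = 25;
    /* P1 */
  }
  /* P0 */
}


n declared in the same block as P0
n = 38


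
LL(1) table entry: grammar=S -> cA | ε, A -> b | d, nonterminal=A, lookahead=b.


For [A, b]: 'b' ∈ FIRST(b)
Entry: A -> b


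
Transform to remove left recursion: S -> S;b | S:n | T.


Left-recursive alternatives: S;b, S:n; non-recursive: T
Introduce S': S -> TS', S' -> ;bS' | :nS' | ε


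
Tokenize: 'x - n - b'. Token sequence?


Scan left to right, longest-match per lexeme
Tokens: ID(x), OP(-), ID(n), OP(-), ID(b)


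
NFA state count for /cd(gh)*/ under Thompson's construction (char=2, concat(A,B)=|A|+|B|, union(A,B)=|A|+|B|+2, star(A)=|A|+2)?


Syntax tree has 4 char leaf(s), 0 union(s), 1 star(s)
chars contribute 4×2 = 8; each union adds +2; each star adds +2
Total: 8 + 0 + 2 = 10 states


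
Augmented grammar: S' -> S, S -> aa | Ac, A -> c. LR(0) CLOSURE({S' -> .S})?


Start: S' -> .S
For each item with dot before a nonterminal B, add B -> .γ for every B-production
Closure: [S' -> .S, S -> .aa, S -> .Ac, A -> .c]


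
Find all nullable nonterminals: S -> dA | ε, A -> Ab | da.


A nonterminal is nullable iff some alternative derives ε (directly, or every symbol in it is nullable)
Nullable: {S}


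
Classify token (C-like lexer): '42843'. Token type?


Pattern: digits only
Type: INTEGER_LITERAL


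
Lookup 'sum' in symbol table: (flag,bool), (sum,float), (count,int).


Lookup 'sum' → type float


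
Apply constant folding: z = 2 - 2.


2 - 2 = 0 at compile time
Optimized: z = 0


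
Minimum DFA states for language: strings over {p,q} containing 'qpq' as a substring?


KMP-style automaton: 3 progress states + 1 absorbing accept = 4
Minimal DFA: 4 states


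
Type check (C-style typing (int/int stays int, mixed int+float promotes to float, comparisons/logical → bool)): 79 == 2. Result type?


Operand types: int == int
Rule: comparison yields bool
Result type: bool


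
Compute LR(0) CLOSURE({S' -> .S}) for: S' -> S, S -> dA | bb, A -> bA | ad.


Start: S' -> .S
For each item with dot before a nonterminal B, add B -> .γ for every B-production
Closure: [S' -> .S, S -> .dA, S -> .bb]


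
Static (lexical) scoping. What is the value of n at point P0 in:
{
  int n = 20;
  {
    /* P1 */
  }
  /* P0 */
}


n declared in the same block as P0
n = 20


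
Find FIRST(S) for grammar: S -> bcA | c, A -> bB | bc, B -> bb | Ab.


Per alternative of S: FIRST(bcA) = {b}; FIRST(c) = {c}
FIRST(S) = {b, c}


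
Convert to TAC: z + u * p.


Break into single-operator statements:
t1 = u * p
t2 = z + t1


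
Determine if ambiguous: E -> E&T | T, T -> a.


precedence layered via separate nonterminal T: deterministic
Unambiguous


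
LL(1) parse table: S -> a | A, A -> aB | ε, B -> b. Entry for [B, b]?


For [B, b]: 'b' ∈ FIRST(b)
Entry: B -> b


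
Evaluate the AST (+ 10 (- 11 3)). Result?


Evaluate inner: (- 11 3) = 8
Evaluate root: (+ 10 8) = 18
Result: 18


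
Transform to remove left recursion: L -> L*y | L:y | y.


Left-recursive alternatives: L*y, L:y; non-recursive: y
Introduce L': L -> yL', L' -> *yL' | :yL' | ε


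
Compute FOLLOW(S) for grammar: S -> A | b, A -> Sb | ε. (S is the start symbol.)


$ ∈ FOLLOW(S). For each A -> αBβ: add FIRST(β)\{ε} to FOLLOW(B); if β nullable, add FOLLOW(A).
FOLLOW(S) = {$, b}


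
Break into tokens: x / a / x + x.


Scan left to right, longest-match per lexeme
Tokens: ID(x), OP(/), ID(a), OP(/), ID(x), OP(+), ID(x)


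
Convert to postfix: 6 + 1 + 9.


Left to right (same or higher precedence on left)
Postfix: 6 1 + 9 +


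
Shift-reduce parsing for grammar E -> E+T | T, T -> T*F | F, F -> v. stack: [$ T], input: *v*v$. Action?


shift '*' to continue T -> T*F
Action: shift


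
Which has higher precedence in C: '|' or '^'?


'^' is bitwise XOR (level 4); '|' is bitwise OR (level 3)
Higher level binds tighter
'^' has higher precedence than '|'


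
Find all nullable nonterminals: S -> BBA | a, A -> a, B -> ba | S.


A nonterminal is nullable iff some alternative derives ε (directly, or every symbol in it is nullable)
Nullable: {}


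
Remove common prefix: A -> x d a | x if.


Common prefix: 'x'
Factored: A -> x A', A' -> d a | if
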